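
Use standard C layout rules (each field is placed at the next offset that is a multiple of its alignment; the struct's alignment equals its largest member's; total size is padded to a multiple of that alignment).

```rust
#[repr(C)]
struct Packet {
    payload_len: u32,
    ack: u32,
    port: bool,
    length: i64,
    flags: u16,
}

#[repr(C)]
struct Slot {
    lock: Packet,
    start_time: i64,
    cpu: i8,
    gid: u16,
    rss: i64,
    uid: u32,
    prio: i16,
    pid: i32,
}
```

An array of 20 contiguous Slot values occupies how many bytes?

1440

Packet: @0: payload_len [4B, align 4] → 4; @4: ack [4B, align 4] → 8; @8: port [1B, align 1] → 9; +7 pad (align 8); @16: length [8B, align 8] → 24; @24: flags [2B, align 2] → 26; +6 tail pad (align 8); size 32, align 8
@0: lock [32B, align 8] → 32
@32: start_time [8B, align 8] → 40
@40: cpu [1B, align 1] → 41
+1 pad (align 2)
@42: gid [2B, align 2] → 44
+4 pad (align 8)
@48: rss [8B, align 8] → 56
@56: uid [4B, align 4] → 60
@60: prio [2B, align 2] → 62
+2 pad (align 4)
@64: pid [4B, align 4] → 68
+4 tail pad (align 8)
size 72, align 8
array of 20: 20 × 72 = 1440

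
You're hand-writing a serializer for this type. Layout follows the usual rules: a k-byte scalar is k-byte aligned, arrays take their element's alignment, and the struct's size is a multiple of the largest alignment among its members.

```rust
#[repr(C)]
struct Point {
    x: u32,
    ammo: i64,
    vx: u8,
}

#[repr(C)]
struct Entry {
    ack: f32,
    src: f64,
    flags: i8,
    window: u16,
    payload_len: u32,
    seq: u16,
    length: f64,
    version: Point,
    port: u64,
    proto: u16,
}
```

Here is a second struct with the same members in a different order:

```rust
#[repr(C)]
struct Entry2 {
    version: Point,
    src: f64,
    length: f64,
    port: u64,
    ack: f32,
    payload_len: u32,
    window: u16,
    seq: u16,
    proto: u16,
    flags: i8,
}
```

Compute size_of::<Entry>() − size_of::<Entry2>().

16

Point: x at 0 (size 4, align 4) → ends 4; pad 4 to align 8 for ammo; ammo at 8 (size 8, align 8) → ends 16; vx at 16 (size 1, align 1) → ends 17; tail pad 7 to reach multiple of 8; total 24 bytes, alignment 8
ack at 0 (size 4, align 4) → ends 4
pad 4 to align 8 for src
src at 8 (size 8, align 8) → ends 16
flags at 16 (size 1, align 1) → ends 17
pad 1 to align 2 for window
window at 18 (size 2, align 2) → ends 20
payload_len at 20 (size 4, align 4) → ends 24
seq at 24 (size 2, align 2) → ends 26
pad 6 to align 8 for length
length at 32 (size 8, align 8) → ends 40
version at 40 (size 24, align 8) → ends 64
port at 64 (size 8, align 8) → ends 72
proto at 72 (size 2, align 2) → ends 74
tail pad 6 to reach multiple of 8
total 80 bytes, alignment 8
— Entry2 —
version at 0 (size 24, align 8) → ends 24
src at 24 (size 8, align 8) → ends 32
length at 32 (size 8, align 8) → ends 40
port at 40 (size 8, align 8) → ends 48
ack at 48 (size 4, align 4) → ends 52
payload_len at 52 (size 4, align 4) → ends 56
window at 56 (size 2, align 2) → ends 58
seq at 58 (size 2, align 2) → ends 60
proto at 60 (size 2, align 2) → ends 62
flags at 62 (size 1, align 1) → ends 63
tail pad 1 to reach multiple of 8
total 64 bytes, alignment 8
80 − 64 = 16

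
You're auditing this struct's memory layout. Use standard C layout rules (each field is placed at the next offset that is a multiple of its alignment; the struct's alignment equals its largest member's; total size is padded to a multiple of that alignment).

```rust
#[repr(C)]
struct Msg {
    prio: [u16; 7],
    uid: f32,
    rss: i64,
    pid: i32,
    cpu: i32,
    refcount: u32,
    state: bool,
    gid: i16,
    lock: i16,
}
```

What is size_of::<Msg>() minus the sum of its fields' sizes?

13

0..14  prio  (14B, 2-aligned)
14..16  -- padding (2B)
16..20  uid  (4B, 4-aligned)
20..24  -- padding (4B)
24..32  rss  (8B, 8-aligned)
32..36  pid  (4B, 4-aligned)
36..40  cpu  (4B, 4-aligned)
40..44  refcount  (4B, 4-aligned)
44..45  state  (1B, 1-aligned)
45..46  -- padding (1B)
46..48  gid  (2B, 2-aligned)
48..50  lock  (2B, 2-aligned)
50..56  -- tail padding (6B)
sizeof = 56, alignof = 8
data bytes 43, size 56 → padding 13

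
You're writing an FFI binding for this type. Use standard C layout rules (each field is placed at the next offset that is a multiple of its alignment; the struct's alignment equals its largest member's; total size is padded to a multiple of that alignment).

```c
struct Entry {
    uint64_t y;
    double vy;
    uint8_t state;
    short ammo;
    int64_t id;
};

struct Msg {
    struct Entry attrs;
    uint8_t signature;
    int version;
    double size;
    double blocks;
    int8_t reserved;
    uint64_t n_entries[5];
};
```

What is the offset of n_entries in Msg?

Entry: 0..8  y  (8B, 8-aligned); 8..16  vy  (8B, 8-aligned); 16..17  state  (1B, 1-aligned); 17..18  -- padding (1B); 18..20  ammo  (2B, 2-aligned); 20..24  -- padding (4B); 24..32  id  (8B, 8-aligned); sizeof = 32, alignof = 8
0..32  attrs  (32B, 8-aligned)
32..33  signature  (1B, 1-aligned)
33..36  -- padding (3B)
36..40  version  (4B, 4-aligned)
40..48  size  (8B, 8-aligned)
48..56  blocks  (8B, 8-aligned)
56..57  reserved  (1B, 1-aligned)
57..64  -- padding (7B)
64..104  n_entries  (40B, 8-aligned)

64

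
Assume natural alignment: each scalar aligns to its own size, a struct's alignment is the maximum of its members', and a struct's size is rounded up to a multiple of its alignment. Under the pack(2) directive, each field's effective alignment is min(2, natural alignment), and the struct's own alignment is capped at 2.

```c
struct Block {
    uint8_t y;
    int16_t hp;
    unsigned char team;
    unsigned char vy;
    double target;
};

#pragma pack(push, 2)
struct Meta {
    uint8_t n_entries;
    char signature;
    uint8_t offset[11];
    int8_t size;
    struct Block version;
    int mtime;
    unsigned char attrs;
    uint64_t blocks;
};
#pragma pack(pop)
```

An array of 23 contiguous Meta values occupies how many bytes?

Block: @0: y [1B, align 1] → 1; +1 pad (align 2); @2: hp [2B, align 2] → 4; @4: team [1B, align 1] → 5; @5: vy [1B, align 1] → 6; +2 pad (align 8); @8: target [8B, align 8] → 16; size 16, align 8
@0: n_entries [1B, align 1] → 1
@1: signature [1B, align 1] → 2
@2: offset [11B, align 1] → 13
@13: size [1B, align 1] → 14
@14: version [16B, align 2] → 30
@30: mtime [4B, align 2] → 34
@34: attrs [1B, align 1] → 35
+1 pad (align 2)
@36: blocks [8B, align 2] → 44
size 44, align 2
array of 23: 23 × 44 = 1012

1012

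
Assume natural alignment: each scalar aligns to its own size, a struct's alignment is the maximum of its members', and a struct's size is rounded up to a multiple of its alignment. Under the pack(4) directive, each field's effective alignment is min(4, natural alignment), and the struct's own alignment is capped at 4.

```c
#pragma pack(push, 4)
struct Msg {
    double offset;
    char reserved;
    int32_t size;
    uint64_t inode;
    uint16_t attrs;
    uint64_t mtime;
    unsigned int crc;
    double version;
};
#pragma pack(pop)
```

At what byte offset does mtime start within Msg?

28

0..8  offset  (8B, 4-aligned)
8..9  reserved  (1B, 1-aligned)
9..12  -- padding (3B)
12..16  size  (4B, 4-aligned)
16..24  inode  (8B, 4-aligned)
24..26  attrs  (2B, 2-aligned)
26..28  -- padding (2B)
28..36  mtime  (8B, 4-aligned)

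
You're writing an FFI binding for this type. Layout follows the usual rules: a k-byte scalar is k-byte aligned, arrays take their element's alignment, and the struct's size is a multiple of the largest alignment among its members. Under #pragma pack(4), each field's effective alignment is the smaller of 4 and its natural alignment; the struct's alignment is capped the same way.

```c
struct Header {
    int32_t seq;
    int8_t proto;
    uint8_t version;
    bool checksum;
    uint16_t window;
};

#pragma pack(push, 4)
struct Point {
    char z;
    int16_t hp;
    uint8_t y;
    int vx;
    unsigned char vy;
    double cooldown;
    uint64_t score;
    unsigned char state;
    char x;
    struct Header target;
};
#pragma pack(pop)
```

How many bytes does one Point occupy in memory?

48

Header: seq at 0 (size 4, align 4) → ends 4; proto at 4 (size 1, align 1) → ends 5; version at 5 (size 1, align 1) → ends 6; checksum at 6 (size 1, align 1) → ends 7; pad 1 to align 2 for window; window at 8 (size 2, align 2) → ends 10; tail pad 2 to reach multiple of 4; total 12 bytes, alignment 4
z at 0 (size 1, align 1) → ends 1
pad 1 to align 2 for hp
hp at 2 (size 2, align 2) → ends 4
y at 4 (size 1, align 1) → ends 5
pad 3 to align 4 for vx
vx at 8 (size 4, align 4) → ends 12
vy at 12 (size 1, align 1) → ends 13
pad 3 to align 4 for cooldown
cooldown at 16 (size 8, align 4) → ends 24
score at 24 (size 8, align 4) → ends 32
state at 32 (size 1, align 1) → ends 33
x at 33 (size 1, align 1) → ends 34
pad 2 to align 4 for target
target at 36 (size 12, align 4) → ends 48
total 48 bytes, alignment 4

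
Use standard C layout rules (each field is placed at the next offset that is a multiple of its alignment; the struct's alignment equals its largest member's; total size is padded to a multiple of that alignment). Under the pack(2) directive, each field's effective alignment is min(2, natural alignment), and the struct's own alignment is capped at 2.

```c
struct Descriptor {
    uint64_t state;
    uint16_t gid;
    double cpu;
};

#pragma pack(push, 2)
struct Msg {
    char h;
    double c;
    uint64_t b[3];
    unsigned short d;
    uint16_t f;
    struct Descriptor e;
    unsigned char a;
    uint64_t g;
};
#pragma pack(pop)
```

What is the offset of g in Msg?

64

Descriptor: @0: state [8B, align 8] → 8; @8: gid [2B, align 2] → 10; +6 pad (align 8); @16: cpu [8B, align 8] → 24; size 24, align 8
@0: h [1B, align 1] → 1
+1 pad (align 2)
@2: c [8B, align 2] → 10
@10: b [24B, align 2] → 34
@34: d [2B, align 2] → 36
@36: f [2B, align 2] → 38
@38: e [24B, align 2] → 62
@62: a [1B, align 1] → 63
+1 pad (align 2)
@64: g [8B, align 2] → 72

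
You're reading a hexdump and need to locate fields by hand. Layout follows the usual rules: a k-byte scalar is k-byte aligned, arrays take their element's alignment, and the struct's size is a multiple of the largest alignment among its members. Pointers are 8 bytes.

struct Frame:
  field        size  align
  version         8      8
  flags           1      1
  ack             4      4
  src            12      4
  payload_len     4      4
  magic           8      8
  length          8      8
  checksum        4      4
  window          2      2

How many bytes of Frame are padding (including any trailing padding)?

@0: version [8B, align 8] → 8
@8: flags [1B, align 1] → 9
+3 pad (align 4)
@12: ack [4B, align 4] → 16
@16: src [12B, align 4] → 28
@28: payload_len [4B, align 4] → 32
@32: magic [8B, align 8] → 40
@40: length [8B, align 8] → 48
@48: checksum [4B, align 4] → 52
@52: window [2B, align 2] → 54
+2 tail pad (align 8)
size 56, align 8
data bytes 51, size 56 → padding 5

5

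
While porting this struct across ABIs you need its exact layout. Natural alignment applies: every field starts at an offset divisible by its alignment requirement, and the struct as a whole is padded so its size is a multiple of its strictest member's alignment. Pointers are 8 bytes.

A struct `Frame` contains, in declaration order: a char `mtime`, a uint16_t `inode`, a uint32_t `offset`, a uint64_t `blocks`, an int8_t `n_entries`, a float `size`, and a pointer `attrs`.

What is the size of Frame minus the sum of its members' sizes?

4

@0: mtime [1B, align 1] → 1
+1 pad (align 2)
@2: inode [2B, align 2] → 4
@4: offset [4B, align 4] → 8
@8: blocks [8B, align 8] → 16
@16: n_entries [1B, align 1] → 17
+3 pad (align 4)
@20: size [4B, align 4] → 24
@24: attrs [8B, align 8] → 32
size 32, align 8
data bytes 28, size 32 → padding 4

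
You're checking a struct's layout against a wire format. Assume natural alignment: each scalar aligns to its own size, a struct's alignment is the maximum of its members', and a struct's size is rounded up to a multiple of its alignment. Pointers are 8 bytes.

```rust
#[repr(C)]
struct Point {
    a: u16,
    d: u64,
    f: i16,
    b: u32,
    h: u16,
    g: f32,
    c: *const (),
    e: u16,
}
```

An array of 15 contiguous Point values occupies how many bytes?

0..2  a  (2B, 2-aligned)
2..8  -- padding (6B)
8..16  d  (8B, 8-aligned)
16..18  f  (2B, 2-aligned)
18..20  -- padding (2B)
20..24  b  (4B, 4-aligned)
24..26  h  (2B, 2-aligned)
26..28  -- padding (2B)
28..32  g  (4B, 4-aligned)
32..40  c  (8B, 8-aligned)
40..42  e  (2B, 2-aligned)
42..48  -- tail padding (6B)
sizeof = 48, alignof = 8
array of 15: 15 × 48 = 720

720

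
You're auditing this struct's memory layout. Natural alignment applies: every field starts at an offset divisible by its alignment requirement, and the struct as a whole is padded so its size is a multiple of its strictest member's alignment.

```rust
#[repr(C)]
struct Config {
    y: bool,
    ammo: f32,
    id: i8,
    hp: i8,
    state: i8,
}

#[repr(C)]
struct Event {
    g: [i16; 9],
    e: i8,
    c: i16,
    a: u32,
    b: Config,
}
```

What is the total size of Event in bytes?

Config: y at 0 (size 1, align 1) → ends 1; pad 3 to align 4 for ammo; ammo at 4 (size 4, align 4) → ends 8; id at 8 (size 1, align 1) → ends 9; hp at 9 (size 1, align 1) → ends 10; state at 10 (size 1, align 1) → ends 11; tail pad 1 to reach multiple of 4; total 12 bytes, alignment 4
g at 0 (size 18, align 2) → ends 18
e at 18 (size 1, align 1) → ends 19
pad 1 to align 2 for c
c at 20 (size 2, align 2) → ends 22
pad 2 to align 4 for a
a at 24 (size 4, align 4) → ends 28
b at 28 (size 12, align 4) → ends 40
total 40 bytes, alignment 4

40 bytes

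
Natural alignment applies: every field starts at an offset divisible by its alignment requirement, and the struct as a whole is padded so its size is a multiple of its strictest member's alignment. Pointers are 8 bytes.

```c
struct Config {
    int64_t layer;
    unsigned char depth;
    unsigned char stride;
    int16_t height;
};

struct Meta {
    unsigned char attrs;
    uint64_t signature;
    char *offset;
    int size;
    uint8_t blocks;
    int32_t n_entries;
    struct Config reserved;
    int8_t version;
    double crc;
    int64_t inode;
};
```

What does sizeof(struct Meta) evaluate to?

80

Config: 0..8  layer  (8B, 8-aligned); 8..9  depth  (1B, 1-aligned); 9..10  stride  (1B, 1-aligned); 10..12  height  (2B, 2-aligned); 12..16  -- tail padding (4B); sizeof = 16, alignof = 8
0..1  attrs  (1B, 1-aligned)
1..8  -- padding (7B)
8..16  signature  (8B, 8-aligned)
16..24  offset  (8B, 8-aligned)
24..28  size  (4B, 4-aligned)
28..29  blocks  (1B, 1-aligned)
29..32  -- padding (3B)
32..36  n_entries  (4B, 4-aligned)
36..40  -- padding (4B)
40..56  reserved  (16B, 8-aligned)
56..57  version  (1B, 1-aligned)
57..64  -- padding (7B)
64..72  crc  (8B, 8-aligned)
72..80  inode  (8B, 8-aligned)
sizeof = 80, alignof = 8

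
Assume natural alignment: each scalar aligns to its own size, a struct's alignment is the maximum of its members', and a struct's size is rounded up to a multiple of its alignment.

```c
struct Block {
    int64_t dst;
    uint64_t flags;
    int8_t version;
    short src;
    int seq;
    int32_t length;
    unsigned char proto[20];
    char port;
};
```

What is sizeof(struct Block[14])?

@0: dst [8B, align 8] → 8
@8: flags [8B, align 8] → 16
@16: version [1B, align 1] → 17
+1 pad (align 2)
@18: src [2B, align 2] → 20
@20: seq [4B, align 4] → 24
@24: length [4B, align 4] → 28
@28: proto [20B, align 1] → 48
@48: port [1B, align 1] → 49
+7 tail pad (align 8)
size 56, align 8
array of 14: 14 × 56 = 784

784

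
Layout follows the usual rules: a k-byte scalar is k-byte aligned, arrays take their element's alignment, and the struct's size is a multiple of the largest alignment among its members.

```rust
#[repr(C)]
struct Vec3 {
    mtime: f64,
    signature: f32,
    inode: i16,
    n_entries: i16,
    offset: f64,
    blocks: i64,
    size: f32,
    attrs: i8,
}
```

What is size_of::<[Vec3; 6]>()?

240

0..8  mtime  (8B, 8-aligned)
8..12  signature  (4B, 4-aligned)
12..14  inode  (2B, 2-aligned)
14..16  n_entries  (2B, 2-aligned)
16..24  offset  (8B, 8-aligned)
24..32  blocks  (8B, 8-aligned)
32..36  size  (4B, 4-aligned)
36..37  attrs  (1B, 1-aligned)
37..40  -- tail padding (3B)
sizeof = 40, alignof = 8
array of 6: 6 × 40 = 240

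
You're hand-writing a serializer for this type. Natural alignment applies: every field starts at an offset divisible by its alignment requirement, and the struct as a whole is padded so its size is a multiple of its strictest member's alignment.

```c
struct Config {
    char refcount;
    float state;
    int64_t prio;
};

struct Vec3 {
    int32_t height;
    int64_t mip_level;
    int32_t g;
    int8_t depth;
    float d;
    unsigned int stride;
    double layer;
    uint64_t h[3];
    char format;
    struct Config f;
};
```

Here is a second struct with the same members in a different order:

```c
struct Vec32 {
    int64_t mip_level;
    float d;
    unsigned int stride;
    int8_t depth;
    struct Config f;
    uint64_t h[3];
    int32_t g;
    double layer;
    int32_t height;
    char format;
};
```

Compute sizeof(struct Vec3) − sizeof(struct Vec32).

0

Config: @0: refcount [1B, align 1] → 1; +3 pad (align 4); @4: state [4B, align 4] → 8; @8: prio [8B, align 8] → 16; size 16, align 8
@0: height [4B, align 4] → 4
+4 pad (align 8)
@8: mip_level [8B, align 8] → 16
@16: g [4B, align 4] → 20
@20: depth [1B, align 1] → 21
+3 pad (align 4)
@24: d [4B, align 4] → 28
@28: stride [4B, align 4] → 32
@32: layer [8B, align 8] → 40
@40: h [24B, align 8] → 64
@64: format [1B, align 1] → 65
+7 pad (align 8)
@72: f [16B, align 8] → 88
size 88, align 8
— Vec32 —
@0: mip_level [8B, align 8] → 8
@8: d [4B, align 4] → 12
@12: stride [4B, align 4] → 16
@16: depth [1B, align 1] → 17
+7 pad (align 8)
@24: f [16B, align 8] → 40
@40: h [24B, align 8] → 64
@64: g [4B, align 4] → 68
+4 pad (align 8)
@72: layer [8B, align 8] → 80
@80: height [4B, align 4] → 84
@84: format [1B, align 1] → 85
+3 tail pad (align 8)
size 88, align 8
88 − 88 = 0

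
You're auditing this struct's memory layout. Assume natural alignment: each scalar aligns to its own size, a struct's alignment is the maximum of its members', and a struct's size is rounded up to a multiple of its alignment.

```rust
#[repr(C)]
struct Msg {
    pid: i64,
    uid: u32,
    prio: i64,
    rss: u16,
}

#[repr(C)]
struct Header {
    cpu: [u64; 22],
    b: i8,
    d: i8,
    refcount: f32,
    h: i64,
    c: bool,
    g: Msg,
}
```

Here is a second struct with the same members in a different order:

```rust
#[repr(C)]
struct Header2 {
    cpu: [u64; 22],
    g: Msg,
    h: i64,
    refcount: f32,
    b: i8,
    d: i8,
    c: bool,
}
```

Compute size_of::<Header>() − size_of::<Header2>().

8

Msg: @0: pid [8B, align 8] → 8; @8: uid [4B, align 4] → 12; +4 pad (align 8); @16: prio [8B, align 8] → 24; @24: rss [2B, align 2] → 26; +6 tail pad (align 8); size 32, align 8
@0: cpu [176B, align 8] → 176
@176: b [1B, align 1] → 177
@177: d [1B, align 1] → 178
+2 pad (align 4)
@180: refcount [4B, align 4] → 184
@184: h [8B, align 8] → 192
@192: c [1B, align 1] → 193
+7 pad (align 8)
@200: g [32B, align 8] → 232
size 232, align 8
— Header2 —
@0: cpu [176B, align 8] → 176
@176: g [32B, align 8] → 208
@208: h [8B, align 8] → 216
@216: refcount [4B, align 4] → 220
@220: b [1B, align 1] → 221
@221: d [1B, align 1] → 222
@222: c [1B, align 1] → 223
+1 tail pad (align 8)
size 224, align 8
232 − 224 = 8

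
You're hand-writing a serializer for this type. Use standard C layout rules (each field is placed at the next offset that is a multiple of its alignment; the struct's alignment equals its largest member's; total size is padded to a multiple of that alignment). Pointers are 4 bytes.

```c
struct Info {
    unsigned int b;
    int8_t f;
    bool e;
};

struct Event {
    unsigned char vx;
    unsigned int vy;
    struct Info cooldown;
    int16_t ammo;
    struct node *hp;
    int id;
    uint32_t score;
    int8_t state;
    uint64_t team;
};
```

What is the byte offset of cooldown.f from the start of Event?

12

Info: b at 0 (size 4, align 4) → ends 4; f at 4 (size 1, align 1) → ends 5; e at 5 (size 1, align 1) → ends 6; tail pad 2 to reach multiple of 4; total 8 bytes, alignment 4
vx at 0 (size 1, align 1) → ends 1
pad 3 to align 4 for vy
vy at 4 (size 4, align 4) → ends 8
cooldown at 8 (size 8, align 4) → ends 16
within Info: f at 4
8 + 4 = 12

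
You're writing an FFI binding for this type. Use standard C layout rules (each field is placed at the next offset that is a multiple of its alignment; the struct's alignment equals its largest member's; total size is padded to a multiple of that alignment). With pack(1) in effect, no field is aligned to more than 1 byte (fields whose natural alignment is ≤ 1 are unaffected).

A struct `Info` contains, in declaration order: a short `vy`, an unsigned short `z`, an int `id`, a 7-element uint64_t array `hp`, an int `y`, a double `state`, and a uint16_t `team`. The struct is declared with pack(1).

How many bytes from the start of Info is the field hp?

vy at 0 (size 2, align 1) → ends 2
z at 2 (size 2, align 1) → ends 4
id at 4 (size 4, align 1) → ends 8
hp at 8 (size 56, align 1) → ends 64

8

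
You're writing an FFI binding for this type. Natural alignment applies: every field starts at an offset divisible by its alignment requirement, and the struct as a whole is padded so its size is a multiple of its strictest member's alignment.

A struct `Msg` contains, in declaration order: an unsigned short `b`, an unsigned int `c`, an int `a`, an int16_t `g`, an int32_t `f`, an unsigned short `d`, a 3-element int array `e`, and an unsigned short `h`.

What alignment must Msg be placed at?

4

member alignments: b=2, c=4, a=4, g=2, f=4, d=2, e=4, h=2
max = 4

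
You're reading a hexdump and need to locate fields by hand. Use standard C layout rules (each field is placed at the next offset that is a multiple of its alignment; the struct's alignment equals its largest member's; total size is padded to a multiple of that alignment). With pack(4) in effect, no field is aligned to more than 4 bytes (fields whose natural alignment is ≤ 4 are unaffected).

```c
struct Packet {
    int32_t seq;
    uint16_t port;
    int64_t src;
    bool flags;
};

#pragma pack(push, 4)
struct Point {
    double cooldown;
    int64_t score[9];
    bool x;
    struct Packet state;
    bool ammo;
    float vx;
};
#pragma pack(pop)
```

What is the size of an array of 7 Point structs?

812

Packet: 0..4  seq  (4B, 4-aligned); 4..6  port  (2B, 2-aligned); 6..8  -- padding (2B); 8..16  src  (8B, 8-aligned); 16..17  flags  (1B, 1-aligned); 17..24  -- tail padding (7B); sizeof = 24, alignof = 8
0..8  cooldown  (8B, 4-aligned)
8..80  score  (72B, 4-aligned)
80..81  x  (1B, 1-aligned)
81..84  -- padding (3B)
84..108  state  (24B, 4-aligned)
108..109  ammo  (1B, 1-aligned)
109..112  -- padding (3B)
112..116  vx  (4B, 4-aligned)
sizeof = 116, alignof = 4
array of 7: 7 × 116 = 812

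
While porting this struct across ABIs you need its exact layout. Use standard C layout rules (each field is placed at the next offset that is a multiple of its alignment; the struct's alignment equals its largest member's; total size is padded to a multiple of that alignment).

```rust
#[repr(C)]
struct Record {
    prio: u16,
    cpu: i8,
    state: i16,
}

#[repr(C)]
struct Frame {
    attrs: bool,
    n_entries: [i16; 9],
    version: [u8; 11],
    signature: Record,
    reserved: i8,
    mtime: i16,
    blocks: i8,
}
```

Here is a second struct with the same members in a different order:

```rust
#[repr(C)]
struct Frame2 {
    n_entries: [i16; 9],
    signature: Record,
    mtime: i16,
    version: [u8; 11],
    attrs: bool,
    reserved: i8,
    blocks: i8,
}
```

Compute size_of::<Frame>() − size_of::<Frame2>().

4

Record: prio at 0 (size 2, align 2) → ends 2; cpu at 2 (size 1, align 1) → ends 3; pad 1 to align 2 for state; state at 4 (size 2, align 2) → ends 6; total 6 bytes, alignment 2
attrs at 0 (size 1, align 1) → ends 1
pad 1 to align 2 for n_entries
n_entries at 2 (size 18, align 2) → ends 20
version at 20 (size 11, align 1) → ends 31
pad 1 to align 2 for signature
signature at 32 (size 6, align 2) → ends 38
reserved at 38 (size 1, align 1) → ends 39
pad 1 to align 2 for mtime
mtime at 40 (size 2, align 2) → ends 42
blocks at 42 (size 1, align 1) → ends 43
tail pad 1 to reach multiple of 2
total 44 bytes, alignment 2
— Frame2 —
n_entries at 0 (size 18, align 2) → ends 18
signature at 18 (size 6, align 2) → ends 24
mtime at 24 (size 2, align 2) → ends 26
version at 26 (size 11, align 1) → ends 37
attrs at 37 (size 1, align 1) → ends 38
reserved at 38 (size 1, align 1) → ends 39
blocks at 39 (size 1, align 1) → ends 40
total 40 bytes, alignment 2
44 − 40 = 4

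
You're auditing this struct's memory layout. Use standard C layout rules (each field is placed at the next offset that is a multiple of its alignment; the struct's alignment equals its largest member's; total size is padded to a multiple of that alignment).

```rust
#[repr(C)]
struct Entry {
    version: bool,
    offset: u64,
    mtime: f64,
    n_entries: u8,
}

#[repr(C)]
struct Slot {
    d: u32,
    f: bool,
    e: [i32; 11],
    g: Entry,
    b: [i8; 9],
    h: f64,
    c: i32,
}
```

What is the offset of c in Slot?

112

Entry: 0..1  version  (1B, 1-aligned); 1..8  -- padding (7B); 8..16  offset  (8B, 8-aligned); 16..24  mtime  (8B, 8-aligned); 24..25  n_entries  (1B, 1-aligned); 25..32  -- tail padding (7B); sizeof = 32, alignof = 8
0..4  d  (4B, 4-aligned)
4..5  f  (1B, 1-aligned)
5..8  -- padding (3B)
8..52  e  (44B, 4-aligned)
52..56  -- padding (4B)
56..88  g  (32B, 8-aligned)
88..97  b  (9B, 1-aligned)
97..104  -- padding (7B)
104..112  h  (8B, 8-aligned)
112..116  c  (4B, 4-aligned)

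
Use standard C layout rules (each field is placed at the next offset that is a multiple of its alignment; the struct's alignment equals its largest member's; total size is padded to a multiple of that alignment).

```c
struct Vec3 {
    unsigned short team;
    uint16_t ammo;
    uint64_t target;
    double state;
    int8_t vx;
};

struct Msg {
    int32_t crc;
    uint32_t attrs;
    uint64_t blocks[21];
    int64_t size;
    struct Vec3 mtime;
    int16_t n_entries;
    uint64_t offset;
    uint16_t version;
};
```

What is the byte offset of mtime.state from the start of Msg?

Vec3: 0..2  team  (2B, 2-aligned); 2..4  ammo  (2B, 2-aligned); 4..8  -- padding (4B); 8..16  target  (8B, 8-aligned); 16..24  state  (8B, 8-aligned); 24..25  vx  (1B, 1-aligned); 25..32  -- tail padding (7B); sizeof = 32, alignof = 8
0..4  crc  (4B, 4-aligned)
4..8  attrs  (4B, 4-aligned)
8..176  blocks  (168B, 8-aligned)
176..184  size  (8B, 8-aligned)
184..216  mtime  (32B, 8-aligned)
within Vec3: state at 16
184 + 16 = 200

200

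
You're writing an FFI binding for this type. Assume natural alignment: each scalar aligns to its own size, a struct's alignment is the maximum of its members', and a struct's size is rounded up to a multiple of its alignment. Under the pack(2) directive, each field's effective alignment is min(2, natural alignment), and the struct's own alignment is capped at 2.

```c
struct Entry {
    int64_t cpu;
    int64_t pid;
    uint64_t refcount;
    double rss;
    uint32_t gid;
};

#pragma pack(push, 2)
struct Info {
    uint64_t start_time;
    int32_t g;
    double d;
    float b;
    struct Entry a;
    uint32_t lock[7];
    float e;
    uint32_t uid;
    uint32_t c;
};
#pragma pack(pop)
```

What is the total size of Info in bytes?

Entry: 0..8  cpu  (8B, 8-aligned); 8..16  pid  (8B, 8-aligned); 16..24  refcount  (8B, 8-aligned); 24..32  rss  (8B, 8-aligned); 32..36  gid  (4B, 4-aligned); 36..40  -- tail padding (4B); sizeof = 40, alignof = 8
0..8  start_time  (8B, 2-aligned)
8..12  g  (4B, 2-aligned)
12..20  d  (8B, 2-aligned)
20..24  b  (4B, 2-aligned)
24..64  a  (40B, 2-aligned)
64..92  lock  (28B, 2-aligned)
92..96  e  (4B, 2-aligned)
96..100  uid  (4B, 2-aligned)
100..104  c  (4B, 2-aligned)
sizeof = 104, alignof = 2

104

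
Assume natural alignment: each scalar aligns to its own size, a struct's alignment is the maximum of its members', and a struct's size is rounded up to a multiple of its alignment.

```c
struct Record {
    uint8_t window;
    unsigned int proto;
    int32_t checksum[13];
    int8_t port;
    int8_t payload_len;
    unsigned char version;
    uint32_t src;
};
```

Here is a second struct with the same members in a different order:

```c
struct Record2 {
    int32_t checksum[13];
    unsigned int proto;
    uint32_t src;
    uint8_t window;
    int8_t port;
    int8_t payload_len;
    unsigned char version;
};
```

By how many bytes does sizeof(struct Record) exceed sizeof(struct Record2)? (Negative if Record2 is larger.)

4

window at 0 (size 1, align 1) → ends 1
pad 3 to align 4 for proto
proto at 4 (size 4, align 4) → ends 8
checksum at 8 (size 52, align 4) → ends 60
port at 60 (size 1, align 1) → ends 61
payload_len at 61 (size 1, align 1) → ends 62
version at 62 (size 1, align 1) → ends 63
pad 1 to align 4 for src
src at 64 (size 4, align 4) → ends 68
total 68 bytes, alignment 4
— Record2 —
checksum at 0 (size 52, align 4) → ends 52
proto at 52 (size 4, align 4) → ends 56
src at 56 (size 4, align 4) → ends 60
window at 60 (size 1, align 1) → ends 61
port at 61 (size 1, align 1) → ends 62
payload_len at 62 (size 1, align 1) → ends 63
version at 63 (size 1, align 1) → ends 64
total 64 bytes, alignment 4
68 − 64 = 4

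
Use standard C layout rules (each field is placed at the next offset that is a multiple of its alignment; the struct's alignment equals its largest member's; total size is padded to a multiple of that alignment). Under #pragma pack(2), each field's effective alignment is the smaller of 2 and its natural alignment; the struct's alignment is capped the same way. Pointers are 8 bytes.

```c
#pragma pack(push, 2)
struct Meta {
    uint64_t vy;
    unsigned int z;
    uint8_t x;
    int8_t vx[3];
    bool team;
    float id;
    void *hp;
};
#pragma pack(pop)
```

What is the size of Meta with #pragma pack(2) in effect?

0..8  vy  (8B, 2-aligned)
8..12  z  (4B, 2-aligned)
12..13  x  (1B, 1-aligned)
13..16  vx  (3B, 1-aligned)
16..17  team  (1B, 1-aligned)
17..18  -- padding (1B)
18..22  id  (4B, 2-aligned)
22..30  hp  (8B, 2-aligned)
sizeof = 30, alignof = 2

30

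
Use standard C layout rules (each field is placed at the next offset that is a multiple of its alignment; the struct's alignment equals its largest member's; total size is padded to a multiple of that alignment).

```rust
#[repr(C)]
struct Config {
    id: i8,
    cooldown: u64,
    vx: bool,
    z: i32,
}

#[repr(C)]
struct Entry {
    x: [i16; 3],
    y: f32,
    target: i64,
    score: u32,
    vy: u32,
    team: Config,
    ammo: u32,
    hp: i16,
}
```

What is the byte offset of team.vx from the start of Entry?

Config: id at 0 (size 1, align 1) → ends 1; pad 7 to align 8 for cooldown; cooldown at 8 (size 8, align 8) → ends 16; vx at 16 (size 1, align 1) → ends 17; pad 3 to align 4 for z; z at 20 (size 4, align 4) → ends 24; total 24 bytes, alignment 8
x at 0 (size 6, align 2) → ends 6
pad 2 to align 4 for y
y at 8 (size 4, align 4) → ends 12
pad 4 to align 8 for target
target at 16 (size 8, align 8) → ends 24
score at 24 (size 4, align 4) → ends 28
vy at 28 (size 4, align 4) → ends 32
team at 32 (size 24, align 8) → ends 56
within Config: vx at 16
32 + 16 = 48

48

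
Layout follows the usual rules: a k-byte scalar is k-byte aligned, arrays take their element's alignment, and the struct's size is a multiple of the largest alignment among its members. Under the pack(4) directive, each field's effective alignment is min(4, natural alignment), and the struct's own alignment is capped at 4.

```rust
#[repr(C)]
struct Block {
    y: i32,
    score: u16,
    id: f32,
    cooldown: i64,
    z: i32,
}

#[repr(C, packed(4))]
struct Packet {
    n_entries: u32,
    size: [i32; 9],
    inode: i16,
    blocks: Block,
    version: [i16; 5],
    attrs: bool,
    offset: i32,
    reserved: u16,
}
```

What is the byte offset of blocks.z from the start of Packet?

Block: 0..4  y  (4B, 4-aligned); 4..6  score  (2B, 2-aligned); 6..8  -- padding (2B); 8..12  id  (4B, 4-aligned); 12..16  -- padding (4B); 16..24  cooldown  (8B, 8-aligned); 24..28  z  (4B, 4-aligned); 28..32  -- tail padding (4B); sizeof = 32, alignof = 8
0..4  n_entries  (4B, 4-aligned)
4..40  size  (36B, 4-aligned)
40..42  inode  (2B, 2-aligned)
42..44  -- padding (2B)
44..76  blocks  (32B, 4-aligned)
within Block: z at 24
44 + 24 = 68

68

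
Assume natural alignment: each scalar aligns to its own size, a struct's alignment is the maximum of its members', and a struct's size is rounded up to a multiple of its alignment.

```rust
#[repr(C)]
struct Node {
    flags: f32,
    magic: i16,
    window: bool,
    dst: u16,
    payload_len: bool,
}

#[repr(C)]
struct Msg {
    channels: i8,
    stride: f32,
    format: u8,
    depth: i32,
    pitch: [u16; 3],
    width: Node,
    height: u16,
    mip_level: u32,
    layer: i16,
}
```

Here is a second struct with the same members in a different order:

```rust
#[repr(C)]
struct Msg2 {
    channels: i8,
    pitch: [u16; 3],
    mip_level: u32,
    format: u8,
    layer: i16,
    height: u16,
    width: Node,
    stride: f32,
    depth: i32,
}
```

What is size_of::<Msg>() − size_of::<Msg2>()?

Node: @0: flags [4B, align 4] → 4; @4: magic [2B, align 2] → 6; @6: window [1B, align 1] → 7; +1 pad (align 2); @8: dst [2B, align 2] → 10; @10: payload_len [1B, align 1] → 11; +1 tail pad (align 4); size 12, align 4
@0: channels [1B, align 1] → 1
+3 pad (align 4)
@4: stride [4B, align 4] → 8
@8: format [1B, align 1] → 9
+3 pad (align 4)
@12: depth [4B, align 4] → 16
@16: pitch [6B, align 2] → 22
+2 pad (align 4)
@24: width [12B, align 4] → 36
@36: height [2B, align 2] → 38
+2 pad (align 4)
@40: mip_level [4B, align 4] → 44
@44: layer [2B, align 2] → 46
+2 tail pad (align 4)
size 48, align 4
— Msg2 —
@0: channels [1B, align 1] → 1
+1 pad (align 2)
@2: pitch [6B, align 2] → 8
@8: mip_level [4B, align 4] → 12
@12: format [1B, align 1] → 13
+1 pad (align 2)
@14: layer [2B, align 2] → 16
@16: height [2B, align 2] → 18
+2 pad (align 4)
@20: width [12B, align 4] → 32
@32: stride [4B, align 4] → 36
@36: depth [4B, align 4] → 40
size 40, align 4
48 − 40 = 8

8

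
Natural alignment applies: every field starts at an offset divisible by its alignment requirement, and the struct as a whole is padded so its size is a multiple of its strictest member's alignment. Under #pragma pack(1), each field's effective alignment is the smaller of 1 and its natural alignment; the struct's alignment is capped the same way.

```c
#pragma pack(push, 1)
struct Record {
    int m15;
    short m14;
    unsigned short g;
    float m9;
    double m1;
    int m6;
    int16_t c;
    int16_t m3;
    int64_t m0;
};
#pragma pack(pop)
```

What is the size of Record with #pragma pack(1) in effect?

m15 at 0 (size 4, align 1) → ends 4
m14 at 4 (size 2, align 1) → ends 6
g at 6 (size 2, align 1) → ends 8
m9 at 8 (size 4, align 1) → ends 12
m1 at 12 (size 8, align 1) → ends 20
m6 at 20 (size 4, align 1) → ends 24
c at 24 (size 2, align 1) → ends 26
m3 at 26 (size 2, align 1) → ends 28
m0 at 28 (size 8, align 1) → ends 36
total 36 bytes, alignment 1

36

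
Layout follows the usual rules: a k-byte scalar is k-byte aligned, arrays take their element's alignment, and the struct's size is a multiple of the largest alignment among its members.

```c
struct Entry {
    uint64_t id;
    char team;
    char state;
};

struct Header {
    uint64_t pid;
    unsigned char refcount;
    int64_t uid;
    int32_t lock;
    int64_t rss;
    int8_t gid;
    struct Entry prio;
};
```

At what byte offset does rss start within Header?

32

Entry: id at 0 (size 8, align 8) → ends 8; team at 8 (size 1, align 1) → ends 9; state at 9 (size 1, align 1) → ends 10; tail pad 6 to reach multiple of 8; total 16 bytes, alignment 8
pid at 0 (size 8, align 8) → ends 8
refcount at 8 (size 1, align 1) → ends 9
pad 7 to align 8 for uid
uid at 16 (size 8, align 8) → ends 24
lock at 24 (size 4, align 4) → ends 28
pad 4 to align 8 for rss
rss at 32 (size 8, align 8) → ends 40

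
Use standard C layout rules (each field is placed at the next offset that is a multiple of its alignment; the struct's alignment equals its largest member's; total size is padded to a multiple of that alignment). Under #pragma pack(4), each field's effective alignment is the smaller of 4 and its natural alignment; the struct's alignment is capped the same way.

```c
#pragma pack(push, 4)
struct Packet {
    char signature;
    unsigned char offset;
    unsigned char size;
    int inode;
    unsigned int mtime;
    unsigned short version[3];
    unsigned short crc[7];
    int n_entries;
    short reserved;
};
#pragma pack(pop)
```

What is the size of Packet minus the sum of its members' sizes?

@0: signature [1B, align 1] → 1
@1: offset [1B, align 1] → 2
@2: size [1B, align 1] → 3
+1 pad (align 4)
@4: inode [4B, align 4] → 8
@8: mtime [4B, align 4] → 12
@12: version [6B, align 2] → 18
@18: crc [14B, align 2] → 32
@32: n_entries [4B, align 4] → 36
@36: reserved [2B, align 2] → 38
+2 tail pad (align 4)
size 40, align 4
data bytes 37, size 40 → padding 3

3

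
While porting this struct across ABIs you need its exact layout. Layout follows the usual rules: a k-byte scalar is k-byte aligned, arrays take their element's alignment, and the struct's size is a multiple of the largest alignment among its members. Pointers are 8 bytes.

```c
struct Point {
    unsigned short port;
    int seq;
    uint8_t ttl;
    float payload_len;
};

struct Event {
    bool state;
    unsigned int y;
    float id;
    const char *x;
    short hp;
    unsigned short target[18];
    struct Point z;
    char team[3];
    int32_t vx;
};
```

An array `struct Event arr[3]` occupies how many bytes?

264

Point: 0..2  port  (2B, 2-aligned); 2..4  -- padding (2B); 4..8  seq  (4B, 4-aligned); 8..9  ttl  (1B, 1-aligned); 9..12  -- padding (3B); 12..16  payload_len  (4B, 4-aligned); sizeof = 16, alignof = 4
0..1  state  (1B, 1-aligned)
1..4  -- padding (3B)
4..8  y  (4B, 4-aligned)
8..12  id  (4B, 4-aligned)
12..16  -- padding (4B)
16..24  x  (8B, 8-aligned)
24..26  hp  (2B, 2-aligned)
26..62  target  (36B, 2-aligned)
62..64  -- padding (2B)
64..80  z  (16B, 4-aligned)
80..83  team  (3B, 1-aligned)
83..84  -- padding (1B)
84..88  vx  (4B, 4-aligned)
sizeof = 88, alignof = 8
array of 3: 3 × 88 = 264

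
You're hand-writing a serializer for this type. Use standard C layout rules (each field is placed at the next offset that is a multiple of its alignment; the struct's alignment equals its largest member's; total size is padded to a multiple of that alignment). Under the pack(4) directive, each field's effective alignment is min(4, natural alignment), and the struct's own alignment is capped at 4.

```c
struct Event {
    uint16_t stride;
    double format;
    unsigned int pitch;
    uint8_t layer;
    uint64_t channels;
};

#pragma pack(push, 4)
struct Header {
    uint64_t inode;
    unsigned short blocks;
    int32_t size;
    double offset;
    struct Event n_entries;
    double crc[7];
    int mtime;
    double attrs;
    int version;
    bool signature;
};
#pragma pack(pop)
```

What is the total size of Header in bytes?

132

Event: @0: stride [2B, align 2] → 2; +6 pad (align 8); @8: format [8B, align 8] → 16; @16: pitch [4B, align 4] → 20; @20: layer [1B, align 1] → 21; +3 pad (align 8); @24: channels [8B, align 8] → 32; size 32, align 8
@0: inode [8B, align 4] → 8
@8: blocks [2B, align 2] → 10
+2 pad (align 4)
@12: size [4B, align 4] → 16
@16: offset [8B, align 4] → 24
@24: n_entries [32B, align 4] → 56
@56: crc [56B, align 4] → 112
@112: mtime [4B, align 4] → 116
@116: attrs [8B, align 4] → 124
@124: version [4B, align 4] → 128
@128: signature [1B, align 1] → 129
+3 tail pad (align 4)
size 132, align 4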